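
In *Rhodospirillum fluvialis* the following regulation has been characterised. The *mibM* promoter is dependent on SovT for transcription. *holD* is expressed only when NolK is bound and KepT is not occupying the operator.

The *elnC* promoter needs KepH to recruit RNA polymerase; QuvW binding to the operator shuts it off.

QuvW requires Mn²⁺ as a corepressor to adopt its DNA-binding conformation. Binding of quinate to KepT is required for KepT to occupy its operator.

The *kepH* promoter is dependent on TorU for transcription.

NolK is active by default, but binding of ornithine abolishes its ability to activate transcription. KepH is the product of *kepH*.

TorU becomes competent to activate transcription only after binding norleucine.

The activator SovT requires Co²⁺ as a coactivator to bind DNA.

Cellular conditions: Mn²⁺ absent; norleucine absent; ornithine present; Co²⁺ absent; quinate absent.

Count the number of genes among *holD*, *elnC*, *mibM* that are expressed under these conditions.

Quinate is absent, so KepT is inactive.
Ornithine is present, so NolK is inactive.
Required activator NolK is absent, so *holD* is not transcribed.
→ *holD* is OFF.
Mn²⁺ is absent, so QuvW is inactive.
Norleucine is absent, so TorU is inactive.
Required activator TorU is absent, so *kepH* is not transcribed.
So KepH is not produced.
Required activator KepH is absent, so *elnC* is not transcribed.
→ *elnC* is OFF.
Co²⁺ is absent, so SovT is inactive.
Required activator SovT is absent, so *mibM* is not transcribed.
→ *mibM* is OFF.
0 of the 3 genes are transcribed.

0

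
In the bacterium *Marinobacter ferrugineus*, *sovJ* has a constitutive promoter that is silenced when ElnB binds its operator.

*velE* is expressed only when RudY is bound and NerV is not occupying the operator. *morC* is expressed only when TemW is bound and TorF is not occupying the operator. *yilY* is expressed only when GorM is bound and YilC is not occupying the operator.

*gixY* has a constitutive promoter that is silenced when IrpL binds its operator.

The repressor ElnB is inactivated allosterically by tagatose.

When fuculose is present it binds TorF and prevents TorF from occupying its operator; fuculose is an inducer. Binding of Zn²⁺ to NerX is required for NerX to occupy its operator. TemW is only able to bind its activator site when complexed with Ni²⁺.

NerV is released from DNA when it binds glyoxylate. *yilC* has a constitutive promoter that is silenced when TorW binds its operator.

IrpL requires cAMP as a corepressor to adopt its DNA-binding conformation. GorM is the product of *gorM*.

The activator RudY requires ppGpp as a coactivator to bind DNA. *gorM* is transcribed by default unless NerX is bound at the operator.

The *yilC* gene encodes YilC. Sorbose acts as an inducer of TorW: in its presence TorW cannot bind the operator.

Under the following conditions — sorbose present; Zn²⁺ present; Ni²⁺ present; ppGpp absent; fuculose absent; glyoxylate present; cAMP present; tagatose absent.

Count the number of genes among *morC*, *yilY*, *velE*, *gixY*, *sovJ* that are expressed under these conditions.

Fuculose is absent, so TorF is active.
Ni²⁺ is present, so TemW is active.
With repressor TorF bound, *morC* is not transcribed.
→ *morC* is OFF.
Sorbose is present, so TorW is inactive.
With no repressor bound, *yilC* is transcribed.
So YilC is produced and active.
Zn²⁺ is present, so NerX is active.
With repressor NerX bound, *gorM* is not transcribed.
So GorM is not produced.
With repressor YilC bound, *yilY* is not transcribed.
→ *yilY* is OFF.
Glyoxylate is present, so NerV is inactive.
ppGpp is absent, so RudY is inactive.
Required activator RudY is absent, so *velE* is not transcribed.
→ *velE* is OFF.
cAMP is present, so IrpL is active.
With repressor IrpL bound, *gixY* is not transcribed.
→ *gixY* is OFF.
Tagatose is absent, so ElnB is active.
With repressor ElnB bound, *sovJ* is not transcribed.
→ *sovJ* is OFF.
0 of the 5 genes are transcribed.

0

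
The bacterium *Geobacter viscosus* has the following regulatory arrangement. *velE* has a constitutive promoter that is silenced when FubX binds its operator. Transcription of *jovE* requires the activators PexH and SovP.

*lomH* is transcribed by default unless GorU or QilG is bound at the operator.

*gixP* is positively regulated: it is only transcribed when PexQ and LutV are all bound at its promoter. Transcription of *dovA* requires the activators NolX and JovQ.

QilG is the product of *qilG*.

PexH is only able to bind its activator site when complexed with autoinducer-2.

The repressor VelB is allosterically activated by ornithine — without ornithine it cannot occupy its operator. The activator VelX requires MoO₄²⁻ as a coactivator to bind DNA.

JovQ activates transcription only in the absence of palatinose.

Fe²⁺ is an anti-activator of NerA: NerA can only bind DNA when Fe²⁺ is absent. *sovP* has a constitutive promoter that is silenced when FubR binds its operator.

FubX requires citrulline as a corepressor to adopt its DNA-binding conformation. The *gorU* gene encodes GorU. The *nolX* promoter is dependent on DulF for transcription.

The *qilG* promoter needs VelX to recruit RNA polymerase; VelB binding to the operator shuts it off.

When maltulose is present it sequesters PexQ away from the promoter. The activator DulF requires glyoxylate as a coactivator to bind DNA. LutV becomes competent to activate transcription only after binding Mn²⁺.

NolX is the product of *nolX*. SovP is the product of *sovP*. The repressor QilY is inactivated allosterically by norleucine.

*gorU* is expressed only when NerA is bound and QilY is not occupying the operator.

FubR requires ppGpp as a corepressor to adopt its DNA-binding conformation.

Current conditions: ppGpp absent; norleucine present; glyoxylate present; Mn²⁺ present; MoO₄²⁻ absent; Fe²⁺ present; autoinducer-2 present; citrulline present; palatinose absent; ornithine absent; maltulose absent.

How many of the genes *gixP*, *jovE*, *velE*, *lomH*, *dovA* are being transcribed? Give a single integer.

Maltulose is absent, so PexQ is active.
Mn²⁺ is present, so LutV is active.
No repressor is bound and PexQ and LutV are active, so *gixP* is transcribed.
→ *gixP* is ON.
Autoinducer-2 is present, so PexH is active.
ppGpp is absent, so FubR is inactive.
With no repressor bound, *sovP* is transcribed.
So SovP is produced and active.
No repressor is bound and PexH and SovP are active, so *jovE* is transcribed.
→ *jovE* is ON.
Citrulline is present, so FubX is active.
With repressor FubX bound, *velE* is not transcribed.
→ *velE* is OFF.
Norleucine is present, so QilY is inactive.
Fe²⁺ is present, so NerA is inactive.
Required activator NerA is absent, so *gorU* is not transcribed.
So GorU is not produced.
MoO₄²⁻ is absent, so VelX is inactive.
Ornithine is absent, so VelB is inactive.
Required activator VelX is absent, so *qilG* is not transcribed.
So QilG is not produced.
With no repressor bound, *lomH* is transcribed.
→ *lomH* is ON.
Glyoxylate is present, so DulF is active.
No repressor is bound and DulF is active, so *nolX* is transcribed.
So NolX is produced and active.
Palatinose is absent, so JovQ is active.
No repressor is bound and NolX and JovQ are active, so *dovA* is transcribed.
→ *dovA* is ON.
4 of the 5 genes are transcribed.

4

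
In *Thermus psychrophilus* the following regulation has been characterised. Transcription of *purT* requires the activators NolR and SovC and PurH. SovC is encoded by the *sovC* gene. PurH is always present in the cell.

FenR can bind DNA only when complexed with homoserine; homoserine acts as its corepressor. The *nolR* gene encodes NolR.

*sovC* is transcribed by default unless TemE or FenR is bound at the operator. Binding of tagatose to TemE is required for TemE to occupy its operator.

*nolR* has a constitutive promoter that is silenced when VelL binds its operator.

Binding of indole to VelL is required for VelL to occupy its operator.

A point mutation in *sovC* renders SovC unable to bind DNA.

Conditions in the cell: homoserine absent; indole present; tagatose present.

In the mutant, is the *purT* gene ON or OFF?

Indole is present, so VelL is active.
With repressor VelL bound, *nolR* is not transcribed.
So NolR is not produced.
SovC is non-functional in this strain, so it has no effect.
PurH is produced constitutively and is active.
Required activator NolR is absent, so *purT* is not transcribed.

OFF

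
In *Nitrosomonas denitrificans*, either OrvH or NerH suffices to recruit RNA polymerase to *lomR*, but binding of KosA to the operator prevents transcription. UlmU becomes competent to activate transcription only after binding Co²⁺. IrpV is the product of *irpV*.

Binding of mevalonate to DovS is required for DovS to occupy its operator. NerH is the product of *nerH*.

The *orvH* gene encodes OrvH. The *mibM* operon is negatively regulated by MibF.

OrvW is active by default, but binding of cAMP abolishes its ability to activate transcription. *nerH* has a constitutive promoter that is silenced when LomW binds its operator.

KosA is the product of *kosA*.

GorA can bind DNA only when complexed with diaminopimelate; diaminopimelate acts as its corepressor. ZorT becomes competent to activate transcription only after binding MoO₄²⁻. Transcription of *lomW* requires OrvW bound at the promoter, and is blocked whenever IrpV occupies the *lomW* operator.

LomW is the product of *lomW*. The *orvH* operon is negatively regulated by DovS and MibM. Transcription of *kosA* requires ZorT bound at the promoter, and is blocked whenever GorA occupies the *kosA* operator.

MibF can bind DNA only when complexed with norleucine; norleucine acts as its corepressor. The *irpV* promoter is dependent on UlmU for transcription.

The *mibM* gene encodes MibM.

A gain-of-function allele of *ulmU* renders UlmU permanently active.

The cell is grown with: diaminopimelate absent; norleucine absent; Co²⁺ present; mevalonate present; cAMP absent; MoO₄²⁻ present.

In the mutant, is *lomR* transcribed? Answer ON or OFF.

Mevalonate is present, so DovS is active.
Norleucine is absent, so MibF is inactive.
With no repressor bound, *mibM* is transcribed.
So MibM is produced and active.
With repressor DovS bound, *orvH* is not transcribed.
So OrvH is not produced.
UlmU is constitutively active in this strain.
No repressor is bound and UlmU is active, so *irpV* is transcribed.
So IrpV is produced and active.
cAMP is absent, so OrvW is active.
With repressor IrpV bound, *lomW* is not transcribed.
So LomW is not produced.
With no repressor bound, *nerH* is transcribed.
So NerH is produced and active.
Diaminopimelate is absent, so GorA is inactive.
MoO₄²⁻ is present, so ZorT is active.
No repressor is bound and ZorT is active, so *kosA* is transcribed.
So KosA is produced and active.
With repressor KosA bound, *lomR* is not transcribed.

OFF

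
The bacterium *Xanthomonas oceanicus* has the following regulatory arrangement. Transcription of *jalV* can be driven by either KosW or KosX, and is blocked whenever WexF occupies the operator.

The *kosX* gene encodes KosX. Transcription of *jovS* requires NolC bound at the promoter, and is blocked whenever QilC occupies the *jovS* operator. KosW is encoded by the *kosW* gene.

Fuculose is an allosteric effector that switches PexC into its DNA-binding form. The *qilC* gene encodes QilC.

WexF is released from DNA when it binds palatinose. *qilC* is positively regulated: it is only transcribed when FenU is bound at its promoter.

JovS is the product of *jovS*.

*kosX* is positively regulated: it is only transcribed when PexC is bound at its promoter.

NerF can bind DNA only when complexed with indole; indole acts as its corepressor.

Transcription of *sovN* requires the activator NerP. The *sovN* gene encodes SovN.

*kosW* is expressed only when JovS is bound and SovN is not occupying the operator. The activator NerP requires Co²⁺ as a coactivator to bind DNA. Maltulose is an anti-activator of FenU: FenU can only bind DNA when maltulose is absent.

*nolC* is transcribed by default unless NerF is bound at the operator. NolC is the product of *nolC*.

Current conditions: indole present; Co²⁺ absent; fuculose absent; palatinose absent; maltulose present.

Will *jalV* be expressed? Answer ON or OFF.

OFF

Palatinose is absent, so WexF is active.
Co²⁺ is absent, so NerP is inactive.
Required activator NerP is absent, so *sovN* is not transcribed.
So SovN is not produced.
Maltulose is present, so FenU is inactive.
Required activator FenU is absent, so *qilC* is not transcribed.
So QilC is not produced.
Indole is present, so NerF is active.
With repressor NerF bound, *nolC* is not transcribed.
So NolC is not produced.
Required activator NolC is absent, so *jovS* is not transcribed.
So JovS is not produced.
Required activator JovS is absent, so *kosW* is not transcribed.
So KosW is not produced.
Fuculose is absent, so PexC is inactive.
Required activator PexC is absent, so *kosX* is not transcribed.
So KosX is not produced.
With repressor WexF bound, *jalV* is not transcribed.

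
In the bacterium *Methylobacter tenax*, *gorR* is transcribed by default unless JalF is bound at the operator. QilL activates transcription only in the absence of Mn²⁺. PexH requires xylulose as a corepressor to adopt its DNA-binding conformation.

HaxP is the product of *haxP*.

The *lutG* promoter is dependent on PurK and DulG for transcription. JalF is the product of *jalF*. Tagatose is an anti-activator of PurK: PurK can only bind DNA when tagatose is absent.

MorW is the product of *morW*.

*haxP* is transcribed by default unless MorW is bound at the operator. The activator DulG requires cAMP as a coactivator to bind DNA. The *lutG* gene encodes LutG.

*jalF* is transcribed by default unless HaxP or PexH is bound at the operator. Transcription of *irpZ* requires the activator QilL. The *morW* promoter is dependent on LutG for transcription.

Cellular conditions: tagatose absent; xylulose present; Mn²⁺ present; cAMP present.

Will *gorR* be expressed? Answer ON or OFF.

ON

Tagatose is absent, so PurK is active.
cAMP is present, so DulG is active.
No repressor is bound and PurK and DulG are active, so *lutG* is transcribed.
So LutG is produced and active.
No repressor is bound and LutG is active, so *morW* is transcribed.
So MorW is produced and active.
With repressor MorW bound, *haxP* is not transcribed.
So HaxP is not produced.
Xylulose is present, so PexH is active.
With repressor PexH bound, *jalF* is not transcribed.
So JalF is not produced.
With no repressor bound, *gorR* is transcribed.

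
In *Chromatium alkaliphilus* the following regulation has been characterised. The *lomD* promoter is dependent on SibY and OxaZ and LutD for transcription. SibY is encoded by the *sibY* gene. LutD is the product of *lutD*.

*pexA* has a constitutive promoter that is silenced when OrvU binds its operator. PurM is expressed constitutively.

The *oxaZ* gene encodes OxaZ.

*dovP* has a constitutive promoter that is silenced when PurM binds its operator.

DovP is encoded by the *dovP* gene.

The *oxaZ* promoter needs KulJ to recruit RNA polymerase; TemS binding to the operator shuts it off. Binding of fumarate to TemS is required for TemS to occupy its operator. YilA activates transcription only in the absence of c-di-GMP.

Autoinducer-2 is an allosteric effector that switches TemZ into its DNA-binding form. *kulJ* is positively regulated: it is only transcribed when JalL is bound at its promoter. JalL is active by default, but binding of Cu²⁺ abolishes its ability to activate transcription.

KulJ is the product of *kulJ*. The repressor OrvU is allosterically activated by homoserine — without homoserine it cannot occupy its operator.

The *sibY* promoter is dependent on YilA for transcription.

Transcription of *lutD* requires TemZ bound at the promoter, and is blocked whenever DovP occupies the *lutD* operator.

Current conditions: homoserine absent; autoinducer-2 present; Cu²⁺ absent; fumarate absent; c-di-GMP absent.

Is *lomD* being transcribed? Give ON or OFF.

ON

c-di-GMP is absent, so YilA is active.
No repressor is bound and YilA is active, so *sibY* is transcribed.
So SibY is produced and active.
Cu²⁺ is absent, so JalL is active.
No repressor is bound and JalL is active, so *kulJ* is transcribed.
So KulJ is produced and active.
Fumarate is absent, so TemS is inactive.
No repressor is bound and KulJ is active, so *oxaZ* is transcribed.
So OxaZ is produced and active.
PurM is produced constitutively and is active.
With repressor PurM bound, *dovP* is not transcribed.
So DovP is not produced.
Autoinducer-2 is present, so TemZ is active.
No repressor is bound and TemZ is active, so *lutD* is transcribed.
So LutD is produced and active.
No repressor is bound and SibY and OxaZ and LutD are active, so *lomD* is transcribed.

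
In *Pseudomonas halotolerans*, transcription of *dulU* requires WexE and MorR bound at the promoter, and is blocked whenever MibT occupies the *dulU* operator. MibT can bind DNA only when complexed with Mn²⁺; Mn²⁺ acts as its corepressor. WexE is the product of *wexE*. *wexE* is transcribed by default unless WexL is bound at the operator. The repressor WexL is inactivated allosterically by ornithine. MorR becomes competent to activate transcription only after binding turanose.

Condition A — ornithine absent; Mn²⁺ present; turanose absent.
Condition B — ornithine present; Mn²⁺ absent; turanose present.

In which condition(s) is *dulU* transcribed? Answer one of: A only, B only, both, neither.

B only

Condition A:
Ornithine is absent, so WexL is active.
With repressor WexL bound, *wexE* is not transcribed.
So WexE is not produced.
Mn²⁺ is present, so MibT is active.
Turanose is absent, so MorR is inactive.
With repressor MibT bound, *dulU* is not transcribed.
→ *dulU* is OFF in A.
Condition B:
Ornithine is present, so WexL is inactive.
With no repressor bound, *wexE* is transcribed.
So WexE is produced and active.
Mn²⁺ is absent, so MibT is inactive.
Turanose is present, so MorR is active.
No repressor is bound and WexE and MorR are active, so *dulU* is transcribed.
→ *dulU* is ON in B.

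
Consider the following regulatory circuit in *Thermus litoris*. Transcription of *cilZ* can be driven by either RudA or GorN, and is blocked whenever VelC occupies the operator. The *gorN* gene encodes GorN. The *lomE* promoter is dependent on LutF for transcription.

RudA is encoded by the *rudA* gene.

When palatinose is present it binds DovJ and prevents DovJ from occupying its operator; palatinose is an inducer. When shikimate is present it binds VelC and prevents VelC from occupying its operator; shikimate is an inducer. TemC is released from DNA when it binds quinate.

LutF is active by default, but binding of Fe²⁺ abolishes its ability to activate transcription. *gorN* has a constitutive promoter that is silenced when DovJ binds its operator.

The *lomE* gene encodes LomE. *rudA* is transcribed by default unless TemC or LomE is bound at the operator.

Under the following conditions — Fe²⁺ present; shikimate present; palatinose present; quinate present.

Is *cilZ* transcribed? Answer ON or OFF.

ON

Quinate is present, so TemC is inactive.
Fe²⁺ is present, so LutF is inactive.
Required activator LutF is absent, so *lomE* is not transcribed.
So LomE is not produced.
With no repressor bound, *rudA* is transcribed.
So RudA is produced and active.
Palatinose is present, so DovJ is inactive.
With no repressor bound, *gorN* is transcribed.
So GorN is produced and active.
Shikimate is present, so VelC is inactive.
Activator RudA is present, so *cilZ* is transcribed.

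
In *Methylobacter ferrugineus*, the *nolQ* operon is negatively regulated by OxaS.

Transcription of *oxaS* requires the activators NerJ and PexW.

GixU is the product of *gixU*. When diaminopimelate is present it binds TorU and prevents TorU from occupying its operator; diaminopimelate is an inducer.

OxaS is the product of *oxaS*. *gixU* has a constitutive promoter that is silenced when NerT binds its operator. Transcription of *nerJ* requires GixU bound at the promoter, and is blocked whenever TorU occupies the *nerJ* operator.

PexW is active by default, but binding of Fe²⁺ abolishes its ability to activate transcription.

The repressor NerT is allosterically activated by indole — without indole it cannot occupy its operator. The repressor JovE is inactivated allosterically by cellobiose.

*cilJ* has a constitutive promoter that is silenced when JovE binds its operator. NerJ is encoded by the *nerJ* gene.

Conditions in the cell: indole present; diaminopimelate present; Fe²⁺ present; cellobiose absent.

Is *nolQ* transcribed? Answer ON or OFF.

Indole is present, so NerT is active.
With repressor NerT bound, *gixU* is not transcribed.
So GixU is not produced.
Diaminopimelate is present, so TorU is inactive.
Required activator GixU is absent, so *nerJ* is not transcribed.
So NerJ is not produced.
Fe²⁺ is present, so PexW is inactive.
Required activator NerJ is absent, so *oxaS* is not transcribed.
So OxaS is not produced.
With no repressor bound, *nolQ* is transcribed.

ON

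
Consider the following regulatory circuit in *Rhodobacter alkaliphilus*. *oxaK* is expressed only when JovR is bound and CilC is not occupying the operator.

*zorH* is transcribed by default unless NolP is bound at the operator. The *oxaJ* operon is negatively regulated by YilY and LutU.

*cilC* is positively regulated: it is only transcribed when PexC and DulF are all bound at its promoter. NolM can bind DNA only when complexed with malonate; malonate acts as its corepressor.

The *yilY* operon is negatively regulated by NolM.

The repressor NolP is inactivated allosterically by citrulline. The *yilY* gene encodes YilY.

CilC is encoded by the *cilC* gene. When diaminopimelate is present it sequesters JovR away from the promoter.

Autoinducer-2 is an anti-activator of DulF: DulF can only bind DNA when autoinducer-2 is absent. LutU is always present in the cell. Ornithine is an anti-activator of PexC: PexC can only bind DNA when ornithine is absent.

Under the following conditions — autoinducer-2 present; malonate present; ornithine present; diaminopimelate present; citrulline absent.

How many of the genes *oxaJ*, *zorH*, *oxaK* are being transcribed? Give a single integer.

Malonate is present, so NolM is active.
With repressor NolM bound, *yilY* is not transcribed.
So YilY is not produced.
LutU is produced constitutively and is active.
With repressor LutU bound, *oxaJ* is not transcribed.
→ *oxaJ* is OFF.
Citrulline is absent, so NolP is active.
With repressor NolP bound, *zorH* is not transcribed.
→ *zorH* is OFF.
Ornithine is present, so PexC is inactive.
Autoinducer-2 is present, so DulF is inactive.
Required activator PexC is absent, so *cilC* is not transcribed.
So CilC is not produced.
Diaminopimelate is present, so JovR is inactive.
Required activator JovR is absent, so *oxaK* is not transcribed.
→ *oxaK* is OFF.
0 of the 3 genes are transcribed.

0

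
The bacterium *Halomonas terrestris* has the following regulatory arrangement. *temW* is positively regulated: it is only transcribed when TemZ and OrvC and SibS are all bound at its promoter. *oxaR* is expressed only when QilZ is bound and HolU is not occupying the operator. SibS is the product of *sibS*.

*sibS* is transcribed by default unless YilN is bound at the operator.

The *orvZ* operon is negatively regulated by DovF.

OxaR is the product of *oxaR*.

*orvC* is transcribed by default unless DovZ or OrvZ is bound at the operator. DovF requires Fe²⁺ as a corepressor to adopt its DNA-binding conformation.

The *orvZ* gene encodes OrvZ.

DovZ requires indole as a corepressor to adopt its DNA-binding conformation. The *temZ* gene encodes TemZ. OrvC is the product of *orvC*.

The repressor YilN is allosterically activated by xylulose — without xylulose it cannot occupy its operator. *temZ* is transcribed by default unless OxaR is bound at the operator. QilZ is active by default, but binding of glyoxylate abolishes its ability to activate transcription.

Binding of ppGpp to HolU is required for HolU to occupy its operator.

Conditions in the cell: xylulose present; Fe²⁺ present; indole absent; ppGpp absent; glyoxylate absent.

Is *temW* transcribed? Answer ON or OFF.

OFF

Glyoxylate is absent, so QilZ is active.
ppGpp is absent, so HolU is inactive.
No repressor is bound and QilZ is active, so *oxaR* is transcribed.
So OxaR is produced and active.
With repressor OxaR bound, *temZ* is not transcribed.
So TemZ is not produced.
Indole is absent, so DovZ is inactive.
Fe²⁺ is present, so DovF is active.
With repressor DovF bound, *orvZ* is not transcribed.
So OrvZ is not produced.
With no repressor bound, *orvC* is transcribed.
So OrvC is produced and active.
Xylulose is present, so YilN is active.
With repressor YilN bound, *sibS* is not transcribed.
So SibS is not produced.
Required activator TemZ is absent, so *temW* is not transcribed.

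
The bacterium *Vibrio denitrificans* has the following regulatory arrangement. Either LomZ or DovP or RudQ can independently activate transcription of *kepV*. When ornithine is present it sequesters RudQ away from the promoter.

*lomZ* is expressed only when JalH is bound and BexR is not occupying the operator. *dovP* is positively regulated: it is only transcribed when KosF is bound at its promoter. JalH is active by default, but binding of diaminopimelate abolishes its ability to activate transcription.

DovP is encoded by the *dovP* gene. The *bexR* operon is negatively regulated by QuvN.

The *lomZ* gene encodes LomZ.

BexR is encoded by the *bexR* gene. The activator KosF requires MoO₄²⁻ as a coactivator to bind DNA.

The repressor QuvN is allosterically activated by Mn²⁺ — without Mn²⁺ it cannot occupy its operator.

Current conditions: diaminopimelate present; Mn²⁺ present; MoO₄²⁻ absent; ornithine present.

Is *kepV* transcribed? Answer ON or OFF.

Diaminopimelate is present, so JalH is inactive.
Mn²⁺ is present, so QuvN is active.
With repressor QuvN bound, *bexR* is not transcribed.
So BexR is not produced.
Required activator JalH is absent, so *lomZ* is not transcribed.
So LomZ is not produced.
MoO₄²⁻ is absent, so KosF is inactive.
Required activator KosF is absent, so *dovP* is not transcribed.
So DovP is not produced.
Ornithine is present, so RudQ is inactive.
No activator is available at the *kepV* promoter, so *kepV* is not transcribed.

OFF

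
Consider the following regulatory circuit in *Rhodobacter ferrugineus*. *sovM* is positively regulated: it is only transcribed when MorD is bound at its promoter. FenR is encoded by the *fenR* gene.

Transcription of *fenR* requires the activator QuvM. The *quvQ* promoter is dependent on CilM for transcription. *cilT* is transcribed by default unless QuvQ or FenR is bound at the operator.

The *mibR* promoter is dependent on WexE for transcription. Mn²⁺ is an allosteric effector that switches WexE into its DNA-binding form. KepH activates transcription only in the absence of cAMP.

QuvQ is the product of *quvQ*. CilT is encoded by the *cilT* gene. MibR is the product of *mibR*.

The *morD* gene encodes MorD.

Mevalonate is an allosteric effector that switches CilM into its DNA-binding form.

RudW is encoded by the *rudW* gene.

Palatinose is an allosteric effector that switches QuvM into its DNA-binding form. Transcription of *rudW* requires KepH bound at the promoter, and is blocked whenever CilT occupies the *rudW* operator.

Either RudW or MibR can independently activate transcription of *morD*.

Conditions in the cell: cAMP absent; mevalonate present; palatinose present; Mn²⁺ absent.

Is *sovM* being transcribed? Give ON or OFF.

ON

Mevalonate is present, so CilM is active.
No repressor is bound and CilM is active, so *quvQ* is transcribed.
So QuvQ is produced and active.
Palatinose is present, so QuvM is active.
No repressor is bound and QuvM is active, so *fenR* is transcribed.
So FenR is produced and active.
With repressor QuvQ bound, *cilT* is not transcribed.
So CilT is not produced.
cAMP is absent, so KepH is active.
No repressor is bound and KepH is active, so *rudW* is transcribed.
So RudW is produced and active.
Mn²⁺ is absent, so WexE is inactive.
Required activator WexE is absent, so *mibR* is not transcribed.
So MibR is not produced.
Activator RudW is present, so *morD* is transcribed.
So MorD is produced and active.
No repressor is bound and MorD is active, so *sovM* is transcribed.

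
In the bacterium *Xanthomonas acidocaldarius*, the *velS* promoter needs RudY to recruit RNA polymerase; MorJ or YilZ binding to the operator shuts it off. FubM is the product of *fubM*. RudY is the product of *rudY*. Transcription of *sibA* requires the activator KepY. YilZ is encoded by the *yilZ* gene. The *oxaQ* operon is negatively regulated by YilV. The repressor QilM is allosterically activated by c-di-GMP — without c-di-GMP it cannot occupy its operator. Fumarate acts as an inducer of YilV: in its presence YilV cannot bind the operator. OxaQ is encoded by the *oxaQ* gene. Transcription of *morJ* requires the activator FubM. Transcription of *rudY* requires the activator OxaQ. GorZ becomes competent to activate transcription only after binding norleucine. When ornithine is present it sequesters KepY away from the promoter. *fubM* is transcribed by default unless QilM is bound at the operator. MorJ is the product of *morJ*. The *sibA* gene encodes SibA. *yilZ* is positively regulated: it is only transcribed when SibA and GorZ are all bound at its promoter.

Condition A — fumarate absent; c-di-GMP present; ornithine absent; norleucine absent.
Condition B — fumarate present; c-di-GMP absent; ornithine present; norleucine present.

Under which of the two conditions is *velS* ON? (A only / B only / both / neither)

Condition A:
Fumarate is absent, so YilV is active.
With repressor YilV bound, *oxaQ* is not transcribed.
So OxaQ is not produced.
Required activator OxaQ is absent, so *rudY* is not transcribed.
So RudY is not produced.
c-di-GMP is present, so QilM is active.
With repressor QilM bound, *fubM* is not transcribed.
So FubM is not produced.
Required activator FubM is absent, so *morJ* is not transcribed.
So MorJ is not produced.
Ornithine is absent, so KepY is active.
No repressor is bound and KepY is active, so *sibA* is transcribed.
So SibA is produced and active.
Norleucine is absent, so GorZ is inactive.
Required activator GorZ is absent, so *yilZ* is not transcribed.
So YilZ is not produced.
Required activator RudY is absent, so *velS* is not transcribed.
→ *velS* is OFF in A.
Condition B:
Fumarate is present, so YilV is inactive.
With no repressor bound, *oxaQ* is transcribed.
So OxaQ is produced and active.
No repressor is bound and OxaQ is active, so *rudY* is transcribed.
So RudY is produced and active.
c-di-GMP is absent, so QilM is inactive.
With no repressor bound, *fubM* is transcribed.
So FubM is produced and active.
No repressor is bound and FubM is active, so *morJ* is transcribed.
So MorJ is produced and active.
Ornithine is present, so KepY is inactive.
Required activator KepY is absent, so *sibA* is not transcribed.
So SibA is not produced.
Norleucine is present, so GorZ is active.
Required activator SibA is absent, so *yilZ* is not transcribed.
So YilZ is not produced.
With repressor MorJ bound, *velS* is not transcribed.
→ *velS* is OFF in B.

neither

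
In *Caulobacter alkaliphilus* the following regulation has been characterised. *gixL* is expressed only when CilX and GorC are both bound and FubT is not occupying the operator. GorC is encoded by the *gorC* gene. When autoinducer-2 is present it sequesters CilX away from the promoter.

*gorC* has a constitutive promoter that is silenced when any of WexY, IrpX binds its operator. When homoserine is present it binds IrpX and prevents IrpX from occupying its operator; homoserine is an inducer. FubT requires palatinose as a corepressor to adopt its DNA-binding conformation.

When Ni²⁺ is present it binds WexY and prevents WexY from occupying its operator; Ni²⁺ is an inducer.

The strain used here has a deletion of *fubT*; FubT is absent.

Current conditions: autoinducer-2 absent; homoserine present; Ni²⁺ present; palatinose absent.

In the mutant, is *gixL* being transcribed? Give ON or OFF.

ON

FubT is non-functional in this strain, so it has no effect.
Autoinducer-2 is absent, so CilX is active.
Ni²⁺ is present, so WexY is inactive.
Homoserine is present, so IrpX is inactive.
With no repressor bound, *gorC* is transcribed.
So GorC is produced and active.
No repressor is bound and CilX and GorC are active, so *gixL* is transcribed.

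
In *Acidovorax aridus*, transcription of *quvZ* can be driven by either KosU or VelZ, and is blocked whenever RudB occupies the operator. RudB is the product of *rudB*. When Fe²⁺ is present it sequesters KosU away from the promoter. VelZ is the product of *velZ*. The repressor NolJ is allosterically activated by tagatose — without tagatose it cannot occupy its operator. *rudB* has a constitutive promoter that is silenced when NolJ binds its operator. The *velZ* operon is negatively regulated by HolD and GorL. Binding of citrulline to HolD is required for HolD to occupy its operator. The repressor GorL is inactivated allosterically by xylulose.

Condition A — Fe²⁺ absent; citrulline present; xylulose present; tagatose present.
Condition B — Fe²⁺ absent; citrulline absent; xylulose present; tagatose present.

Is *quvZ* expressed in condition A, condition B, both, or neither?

Condition A:
Fe²⁺ is absent, so KosU is active.
Citrulline is present, so HolD is active.
Xylulose is present, so GorL is inactive.
With repressor HolD bound, *velZ* is not transcribed.
So VelZ is not produced.
Tagatose is present, so NolJ is active.
With repressor NolJ bound, *rudB* is not transcribed.
So RudB is not produced.
Activator KosU is present, so *quvZ* is transcribed.
→ *quvZ* is ON in A.
Condition B:
Fe²⁺ is absent, so KosU is active.
Citrulline is absent, so HolD is inactive.
Xylulose is present, so GorL is inactive.
With no repressor bound, *velZ* is transcribed.
So VelZ is produced and active.
Tagatose is present, so NolJ is active.
With repressor NolJ bound, *rudB* is not transcribed.
So RudB is not produced.
Activator KosU is present, so *quvZ* is transcribed.
→ *quvZ* is ON in B.

both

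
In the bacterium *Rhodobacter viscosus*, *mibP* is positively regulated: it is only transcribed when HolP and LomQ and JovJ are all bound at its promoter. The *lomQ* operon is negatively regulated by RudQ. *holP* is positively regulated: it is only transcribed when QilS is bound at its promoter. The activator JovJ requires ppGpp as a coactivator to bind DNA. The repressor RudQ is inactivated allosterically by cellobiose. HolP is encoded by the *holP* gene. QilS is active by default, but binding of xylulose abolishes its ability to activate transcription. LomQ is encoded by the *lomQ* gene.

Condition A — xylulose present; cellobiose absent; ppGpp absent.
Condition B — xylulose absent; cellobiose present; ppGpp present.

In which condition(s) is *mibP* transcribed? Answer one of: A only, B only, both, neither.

B only

Condition A:
Xylulose is present, so QilS is inactive.
Required activator QilS is absent, so *holP* is not transcribed.
So HolP is not produced.
Cellobiose is absent, so RudQ is active.
With repressor RudQ bound, *lomQ* is not transcribed.
So LomQ is not produced.
ppGpp is absent, so JovJ is inactive.
Required activator HolP is absent, so *mibP* is not transcribed.
→ *mibP* is OFF in A.
Condition B:
Xylulose is absent, so QilS is active.
No repressor is bound and QilS is active, so *holP* is transcribed.
So HolP is produced and active.
Cellobiose is present, so RudQ is inactive.
With no repressor bound, *lomQ* is transcribed.
So LomQ is produced and active.
ppGpp is present, so JovJ is active.
No repressor is bound and HolP and LomQ and JovJ are active, so *mibP* is transcribed.
→ *mibP* is ON in B.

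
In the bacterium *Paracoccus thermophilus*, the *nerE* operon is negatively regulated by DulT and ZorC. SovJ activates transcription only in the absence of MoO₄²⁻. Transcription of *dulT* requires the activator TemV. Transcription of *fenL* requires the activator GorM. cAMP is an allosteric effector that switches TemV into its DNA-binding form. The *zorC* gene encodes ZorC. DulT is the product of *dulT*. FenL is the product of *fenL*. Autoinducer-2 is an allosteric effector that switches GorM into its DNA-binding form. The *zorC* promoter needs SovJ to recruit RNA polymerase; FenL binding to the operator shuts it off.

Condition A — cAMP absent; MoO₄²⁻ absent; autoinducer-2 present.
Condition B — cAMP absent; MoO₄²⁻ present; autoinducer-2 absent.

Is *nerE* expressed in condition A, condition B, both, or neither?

Condition A:
cAMP is absent, so TemV is inactive.
Required activator TemV is absent, so *dulT* is not transcribed.
So DulT is not produced.
MoO₄²⁻ is absent, so SovJ is active.
Autoinducer-2 is present, so GorM is active.
No repressor is bound and GorM is active, so *fenL* is transcribed.
So FenL is produced and active.
With repressor FenL bound, *zorC* is not transcribed.
So ZorC is not produced.
With no repressor bound, *nerE* is transcribed.
→ *nerE* is ON in A.
Condition B:
cAMP is absent, so TemV is inactive.
Required activator TemV is absent, so *dulT* is not transcribed.
So DulT is not produced.
MoO₄²⁻ is present, so SovJ is inactive.
Autoinducer-2 is absent, so GorM is inactive.
Required activator GorM is absent, so *fenL* is not transcribed.
So FenL is not produced.
Required activator SovJ is absent, so *zorC* is not transcribed.
So ZorC is not produced.
With no repressor bound, *nerE* is transcribed.
→ *nerE* is ON in B.

both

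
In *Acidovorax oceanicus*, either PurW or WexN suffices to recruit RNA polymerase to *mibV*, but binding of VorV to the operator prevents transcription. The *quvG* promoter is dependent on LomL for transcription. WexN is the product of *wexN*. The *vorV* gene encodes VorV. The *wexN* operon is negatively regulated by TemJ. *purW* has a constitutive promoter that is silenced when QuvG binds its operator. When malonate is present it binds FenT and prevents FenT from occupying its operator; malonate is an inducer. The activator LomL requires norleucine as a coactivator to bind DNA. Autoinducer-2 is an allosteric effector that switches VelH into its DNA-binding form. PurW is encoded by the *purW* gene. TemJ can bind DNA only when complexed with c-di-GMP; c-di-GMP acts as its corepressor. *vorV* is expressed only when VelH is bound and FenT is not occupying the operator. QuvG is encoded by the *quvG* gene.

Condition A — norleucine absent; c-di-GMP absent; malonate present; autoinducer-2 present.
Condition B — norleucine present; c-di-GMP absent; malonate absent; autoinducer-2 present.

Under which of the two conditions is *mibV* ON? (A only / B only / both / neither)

B only

Condition A:
Norleucine is absent, so LomL is inactive.
Required activator LomL is absent, so *quvG* is not transcribed.
So QuvG is not produced.
With no repressor bound, *purW* is transcribed.
So PurW is produced and active.
c-di-GMP is absent, so TemJ is inactive.
With no repressor bound, *wexN* is transcribed.
So WexN is produced and active.
Malonate is present, so FenT is inactive.
Autoinducer-2 is present, so VelH is active.
No repressor is bound and VelH is active, so *vorV* is transcribed.
So VorV is produced and active.
With repressor VorV bound, *mibV* is not transcribed.
→ *mibV* is OFF in A.
Condition B:
Norleucine is present, so LomL is active.
No repressor is bound and LomL is active, so *quvG* is transcribed.
So QuvG is produced and active.
With repressor QuvG bound, *purW* is not transcribed.
So PurW is not produced.
c-di-GMP is absent, so TemJ is inactive.
With no repressor bound, *wexN* is transcribed.
So WexN is produced and active.
Malonate is absent, so FenT is active.
Autoinducer-2 is present, so VelH is active.
With repressor FenT bound, *vorV* is not transcribed.
So VorV is not produced.
Activator WexN is present, so *mibV* is transcribed.
→ *mibV* is ON in B.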